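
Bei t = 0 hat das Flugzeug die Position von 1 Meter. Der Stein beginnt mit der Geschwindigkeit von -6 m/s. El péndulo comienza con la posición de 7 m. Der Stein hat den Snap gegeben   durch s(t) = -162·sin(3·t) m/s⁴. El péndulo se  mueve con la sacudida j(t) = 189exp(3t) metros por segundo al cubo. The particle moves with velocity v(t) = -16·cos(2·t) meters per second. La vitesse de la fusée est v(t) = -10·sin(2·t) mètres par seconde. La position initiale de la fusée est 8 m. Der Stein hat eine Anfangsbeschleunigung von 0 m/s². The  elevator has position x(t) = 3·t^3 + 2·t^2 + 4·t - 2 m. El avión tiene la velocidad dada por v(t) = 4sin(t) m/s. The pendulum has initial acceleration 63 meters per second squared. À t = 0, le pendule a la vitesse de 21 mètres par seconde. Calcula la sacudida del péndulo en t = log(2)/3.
Usando j(t) = 189·exp(3·t) y sustituyendo t = log(2)/3, encontramos j = 378.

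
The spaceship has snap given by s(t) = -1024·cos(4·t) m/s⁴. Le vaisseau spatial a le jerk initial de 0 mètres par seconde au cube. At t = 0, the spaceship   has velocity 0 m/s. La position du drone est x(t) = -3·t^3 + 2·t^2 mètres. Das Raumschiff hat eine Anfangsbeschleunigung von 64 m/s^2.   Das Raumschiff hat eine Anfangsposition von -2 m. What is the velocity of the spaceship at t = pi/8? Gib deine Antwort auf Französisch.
Nous devons trouver la primitive de notre équation du snap s(t) = -1024·cos(4·t) 3 fois. L'intégrale du snap est le jerk. En utilisant j(0) = 0, nous obtenons j(t) = -256·sin(4·t). La primitive du jerk, avec a(0) = 64, donne l'accélération: a(t) = 64·cos(4·t). L'intégrale de l'accélération est la vitesse. En utilisant v(0) = 0, nous obtenons v(t) = 16·sin(4·t). De l'équation de la vitesse v(t) = 16·sin(4·t), nous substituons t = pi/8 pour obtenir v = 16.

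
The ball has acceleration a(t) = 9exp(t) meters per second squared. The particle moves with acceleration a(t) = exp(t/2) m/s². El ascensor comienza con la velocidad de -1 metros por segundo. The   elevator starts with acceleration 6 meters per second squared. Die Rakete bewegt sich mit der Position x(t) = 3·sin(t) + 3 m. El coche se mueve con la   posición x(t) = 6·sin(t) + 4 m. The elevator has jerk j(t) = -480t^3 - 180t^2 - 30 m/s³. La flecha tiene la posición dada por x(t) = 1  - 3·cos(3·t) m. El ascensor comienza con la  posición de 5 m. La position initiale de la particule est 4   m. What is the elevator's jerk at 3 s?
We have jerk j(t) = -480·t^3 - 180·t^2 - 30. Substituting t = 3: j(3) = -14610.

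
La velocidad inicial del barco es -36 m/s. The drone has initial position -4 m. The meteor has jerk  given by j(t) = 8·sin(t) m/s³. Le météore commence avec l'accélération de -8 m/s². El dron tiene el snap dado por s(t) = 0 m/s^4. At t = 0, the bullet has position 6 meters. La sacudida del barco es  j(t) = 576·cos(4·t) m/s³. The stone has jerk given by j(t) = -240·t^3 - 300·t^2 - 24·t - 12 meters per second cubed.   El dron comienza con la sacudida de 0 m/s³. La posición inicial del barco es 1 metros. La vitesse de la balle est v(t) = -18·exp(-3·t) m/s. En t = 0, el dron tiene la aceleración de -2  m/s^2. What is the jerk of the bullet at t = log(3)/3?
To solve this, we need to take 2 derivatives of our velocity equation v(t) = -18·exp(-3·t). The derivative of velocity gives acceleration: a(t) = 54·exp(-3·t). Taking d/dt of a(t), we find j(t) = -162·exp(-3·t). Using j(t) = -162·exp(-3·t) and substituting t = log(3)/3, we find j = -54.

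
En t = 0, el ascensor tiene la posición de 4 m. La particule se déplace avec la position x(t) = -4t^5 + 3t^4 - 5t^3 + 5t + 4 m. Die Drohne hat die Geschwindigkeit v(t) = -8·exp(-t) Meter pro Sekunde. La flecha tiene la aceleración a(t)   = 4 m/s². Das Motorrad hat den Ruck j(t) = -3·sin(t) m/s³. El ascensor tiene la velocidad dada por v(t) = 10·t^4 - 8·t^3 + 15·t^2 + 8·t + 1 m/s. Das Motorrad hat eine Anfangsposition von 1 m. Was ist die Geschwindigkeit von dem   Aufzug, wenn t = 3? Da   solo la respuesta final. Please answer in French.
La réponse est 754.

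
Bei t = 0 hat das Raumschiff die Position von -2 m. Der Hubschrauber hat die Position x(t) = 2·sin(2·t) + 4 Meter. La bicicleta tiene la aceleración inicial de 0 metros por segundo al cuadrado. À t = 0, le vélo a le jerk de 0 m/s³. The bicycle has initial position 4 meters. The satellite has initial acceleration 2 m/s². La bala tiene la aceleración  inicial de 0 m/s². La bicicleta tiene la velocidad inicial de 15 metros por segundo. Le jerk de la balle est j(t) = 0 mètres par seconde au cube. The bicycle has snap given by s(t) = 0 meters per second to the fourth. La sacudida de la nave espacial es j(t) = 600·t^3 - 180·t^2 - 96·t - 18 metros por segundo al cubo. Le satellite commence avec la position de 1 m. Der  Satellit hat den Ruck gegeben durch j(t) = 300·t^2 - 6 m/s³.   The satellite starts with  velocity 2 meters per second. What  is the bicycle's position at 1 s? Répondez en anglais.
To find the answer, we compute 4 antiderivatives of s(t) = 0. Taking ∫s(t)dt and applying j(0) = 0, we find j(t) = 0. Taking ∫j(t)dt and applying a(0) = 0, we find a(t) = 0. Taking ∫a(t)dt and applying v(0) = 15, we find v(t) = 15. Integrating velocity and using the initial condition x(0) = 4, we get x(t) = 15·t + 4. Using x(t) = 15·t + 4 and substituting t = 1, we find x = 19.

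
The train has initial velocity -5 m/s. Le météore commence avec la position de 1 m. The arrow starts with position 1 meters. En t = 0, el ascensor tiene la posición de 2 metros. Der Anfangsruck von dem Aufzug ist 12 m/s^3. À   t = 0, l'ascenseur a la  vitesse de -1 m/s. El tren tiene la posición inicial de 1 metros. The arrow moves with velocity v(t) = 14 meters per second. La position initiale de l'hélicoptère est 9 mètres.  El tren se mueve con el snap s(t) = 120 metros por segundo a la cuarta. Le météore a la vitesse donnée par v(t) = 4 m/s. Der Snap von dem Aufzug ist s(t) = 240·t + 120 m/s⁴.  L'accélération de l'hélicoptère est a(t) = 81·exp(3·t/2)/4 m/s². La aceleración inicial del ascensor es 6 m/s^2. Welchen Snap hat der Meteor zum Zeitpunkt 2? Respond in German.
Wir müssen unsere Gleichung für die Geschwindigkeit v(t) = 4 3-mal ableiten. Mit d/dt von v(t) finden wir a(t) = 0. Durch Ableiten von der Beschleunigung erhalten wir den Ruck: j(t) = 0. Die Ableitung von dem Ruck ergibt den Snap: s(t) = 0. Wir haben den Snap s(t) = 0. Durch Einsetzen von t = 2: s(2) = 0.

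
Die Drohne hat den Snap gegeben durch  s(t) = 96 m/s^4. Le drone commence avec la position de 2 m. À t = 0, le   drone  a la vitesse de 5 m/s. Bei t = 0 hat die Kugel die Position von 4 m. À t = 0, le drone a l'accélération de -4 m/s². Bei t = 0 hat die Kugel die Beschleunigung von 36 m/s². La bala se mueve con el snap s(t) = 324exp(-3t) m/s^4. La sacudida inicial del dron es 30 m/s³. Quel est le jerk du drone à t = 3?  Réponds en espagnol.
Para resolver esto, necesitamos tomar 1 antiderivada de nuestra ecuación del snap s(t) = 96. Tomando ∫s(t)dt y aplicando j(0) = 30, encontramos j(t) = 96·t + 30. Usando j(t) = 96·t + 30 y sustituyendo t = 3, encontramos j = 318.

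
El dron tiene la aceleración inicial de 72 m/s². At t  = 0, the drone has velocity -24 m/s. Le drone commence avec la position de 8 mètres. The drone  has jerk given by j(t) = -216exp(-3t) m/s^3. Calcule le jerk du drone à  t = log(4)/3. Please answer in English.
From the given jerk equation j(t) = -216·exp(-3·t), we substitute t = log(4)/3 to get j = -54.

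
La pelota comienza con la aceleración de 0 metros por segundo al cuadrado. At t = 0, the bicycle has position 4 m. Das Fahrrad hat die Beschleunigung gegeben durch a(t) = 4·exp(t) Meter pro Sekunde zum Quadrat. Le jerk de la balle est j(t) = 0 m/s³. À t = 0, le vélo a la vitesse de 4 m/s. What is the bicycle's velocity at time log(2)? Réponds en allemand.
Ausgehend von der Beschleunigung a(t) = 4·exp(t), nehmen wir 1 Integral. Die Stammfunktion von der Beschleunigung, mit v(0) = 4, ergibt die Geschwindigkeit: v(t) = 4·exp(t). Mit v(t) = 4·exp(t) und Einsetzen von t = log(2), finden wir v = 8.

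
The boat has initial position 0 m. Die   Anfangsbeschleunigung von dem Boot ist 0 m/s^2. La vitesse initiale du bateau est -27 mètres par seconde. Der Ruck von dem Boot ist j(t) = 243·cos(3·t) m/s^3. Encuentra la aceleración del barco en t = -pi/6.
Para resolver esto, necesitamos tomar 1 integral de nuestra ecuación de la sacudida j(t) = 243·cos(3·t). La integral de la sacudida, con a(0) = 0, da la aceleración: a(t) = 81·sin(3·t). De la ecuación de la aceleración a(t) = 81·sin(3·t), sustituimos t = -pi/6 para obtener a = -81.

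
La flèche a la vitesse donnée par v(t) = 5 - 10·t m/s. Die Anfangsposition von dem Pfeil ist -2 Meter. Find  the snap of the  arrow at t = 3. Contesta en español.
Debemos derivar nuestra ecuación de la velocidad v(t) = 5 - 10·t 3 veces. Tomando d/dt de v(t), encontramos a(t) = -10. Derivando la aceleración, obtenemos la sacudida: j(t) = 0. Tomando d/dt de j(t), encontramos s(t) = 0. Tenemos el snap s(t) = 0. Sustituyendo t = 3: s(3) = 0.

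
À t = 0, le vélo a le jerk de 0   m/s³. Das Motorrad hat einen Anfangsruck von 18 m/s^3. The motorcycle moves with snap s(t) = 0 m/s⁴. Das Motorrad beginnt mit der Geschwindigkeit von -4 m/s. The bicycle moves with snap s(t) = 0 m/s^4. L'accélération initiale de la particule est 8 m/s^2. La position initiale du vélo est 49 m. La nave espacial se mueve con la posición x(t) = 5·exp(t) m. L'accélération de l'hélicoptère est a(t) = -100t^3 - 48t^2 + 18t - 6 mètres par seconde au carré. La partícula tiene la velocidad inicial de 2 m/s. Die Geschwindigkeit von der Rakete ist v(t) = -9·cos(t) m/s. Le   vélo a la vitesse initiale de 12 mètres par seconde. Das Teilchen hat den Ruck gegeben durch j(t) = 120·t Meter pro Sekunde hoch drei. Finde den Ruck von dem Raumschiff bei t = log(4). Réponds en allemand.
Wir müssen unsere Gleichung für die Position x(t) = 5·exp(t) 3-mal ableiten. Mit d/dt von x(t) finden wir v(t) = 5·exp(t). Durch Ableiten von der Geschwindigkeit erhalten wir die Beschleunigung: a(t) = 5·exp(t). Die Ableitung von der Beschleunigung ergibt den Ruck: j(t) = 5·exp(t). Aus der Gleichung für den Ruck j(t) = 5·exp(t), setzen wir t = log(4) ein und erhalten j = 20.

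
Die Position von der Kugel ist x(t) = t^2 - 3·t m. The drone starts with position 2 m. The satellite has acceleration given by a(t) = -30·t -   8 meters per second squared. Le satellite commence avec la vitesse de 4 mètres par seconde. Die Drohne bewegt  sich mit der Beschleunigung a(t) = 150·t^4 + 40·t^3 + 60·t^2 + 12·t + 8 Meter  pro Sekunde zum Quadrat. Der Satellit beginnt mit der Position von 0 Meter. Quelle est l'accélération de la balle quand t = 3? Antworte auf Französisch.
En partant de la position x(t) = t^2 - 3·t, nous prenons 2 dérivées. En prenant d/dt de x(t), nous trouvons v(t) = 2·t - 3. La dérivée de la vitesse donne l'accélération: a(t) = 2. En utilisant a(t) = 2 et en substituant t = 3, nous trouvons a = 2.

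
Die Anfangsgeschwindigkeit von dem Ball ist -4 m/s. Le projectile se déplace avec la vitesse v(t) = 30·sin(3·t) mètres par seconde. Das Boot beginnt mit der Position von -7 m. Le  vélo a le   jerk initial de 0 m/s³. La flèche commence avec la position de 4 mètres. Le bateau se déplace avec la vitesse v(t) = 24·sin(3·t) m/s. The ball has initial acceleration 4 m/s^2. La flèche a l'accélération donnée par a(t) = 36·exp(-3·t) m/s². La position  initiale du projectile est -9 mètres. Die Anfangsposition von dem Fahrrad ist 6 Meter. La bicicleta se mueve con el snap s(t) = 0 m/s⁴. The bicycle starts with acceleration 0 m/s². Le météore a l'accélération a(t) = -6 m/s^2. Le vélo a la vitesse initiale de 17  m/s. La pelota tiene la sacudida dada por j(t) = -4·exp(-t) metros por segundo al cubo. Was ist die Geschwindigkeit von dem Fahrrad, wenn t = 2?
Wir müssen die Stammfunktion unserer Gleichung für den Snap s(t) = 0 3-mal finden. Die Stammfunktion von dem Snap, mit j(0) = 0, ergibt den Ruck: j(t) = 0. Durch Integration von dem Ruck und Verwendung der Anfangsbedingung a(0) = 0, erhalten wir a(t) = 0. Das Integral von der Beschleunigung ist die Geschwindigkeit. Mit v(0) = 17 erhalten wir v(t) = 17. Mit v(t) = 17 und Einsetzen von t = 2, finden wir v = 17.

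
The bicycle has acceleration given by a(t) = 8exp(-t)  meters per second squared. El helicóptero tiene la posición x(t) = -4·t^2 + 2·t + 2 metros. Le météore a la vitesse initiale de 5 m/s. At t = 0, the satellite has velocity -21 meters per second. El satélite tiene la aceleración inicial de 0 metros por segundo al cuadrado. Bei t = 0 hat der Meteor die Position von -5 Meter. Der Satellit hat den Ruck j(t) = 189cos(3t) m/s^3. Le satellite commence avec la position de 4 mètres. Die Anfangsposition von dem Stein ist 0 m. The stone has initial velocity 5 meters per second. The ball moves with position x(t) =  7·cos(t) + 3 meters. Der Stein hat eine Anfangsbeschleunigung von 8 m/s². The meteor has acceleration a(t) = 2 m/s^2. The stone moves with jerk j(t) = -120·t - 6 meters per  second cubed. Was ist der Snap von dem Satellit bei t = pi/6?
Um dies zu lösen, müssen wir 1 Ableitung unserer Gleichung für den Ruck j(t) = 189·cos(3·t) nehmen. Die Ableitung von dem Ruck ergibt den Snap: s(t) = -567·sin(3·t). Wir haben den Snap s(t) = -567·sin(3·t). Durch Einsetzen von t = pi/6: s(pi/6) = -567.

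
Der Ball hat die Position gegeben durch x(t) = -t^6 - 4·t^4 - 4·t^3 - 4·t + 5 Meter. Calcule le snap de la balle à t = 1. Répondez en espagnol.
Para resolver esto, necesitamos tomar 4 derivadas de nuestra ecuación de la posición x(t) = -t^6 - 4·t^4 - 4·t^3 - 4·t + 5. Tomando d/dt de x(t), encontramos v(t) = -6·t^5 - 16·t^3 - 12·t^2 - 4. Derivando la velocidad, obtenemos la aceleración: a(t) = -30·t^4 - 48·t^2 - 24·t. Tomando d/dt de a(t), encontramos j(t) = -120·t^3 - 96·t - 24. La derivada de la sacudida da el snap: s(t) = -360·t^2 - 96. De la ecuación del snap s(t) = -360·t^2 - 96, sustituimos t = 1 para obtener s = -456.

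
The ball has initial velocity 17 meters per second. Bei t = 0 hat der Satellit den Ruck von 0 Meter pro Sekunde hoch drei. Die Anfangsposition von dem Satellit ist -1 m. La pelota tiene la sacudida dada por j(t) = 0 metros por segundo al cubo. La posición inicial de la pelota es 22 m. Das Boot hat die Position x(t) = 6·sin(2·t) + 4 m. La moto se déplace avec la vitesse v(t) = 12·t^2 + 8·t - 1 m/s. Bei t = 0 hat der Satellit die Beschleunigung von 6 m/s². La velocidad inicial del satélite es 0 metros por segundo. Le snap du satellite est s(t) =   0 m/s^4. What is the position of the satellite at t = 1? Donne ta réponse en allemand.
Wir müssen das Integral unserer Gleichung für den Snap s(t) = 0 4-mal finden. Das Integral von dem Snap ist der Ruck. Mit j(0) = 0 erhalten wir j(t) = 0. Das Integral von dem Ruck, mit a(0) = 6, ergibt die Beschleunigung: a(t) = 6. Das Integral von der Beschleunigung ist die Geschwindigkeit. Mit v(0) = 0 erhalten wir v(t) = 6·t. Das Integral von der Geschwindigkeit, mit x(0) = -1, ergibt die Position: x(t) = 3·t^2 - 1. Aus der Gleichung für die Position x(t) = 3·t^2 - 1, setzen wir t = 1 ein und erhalten x = 2.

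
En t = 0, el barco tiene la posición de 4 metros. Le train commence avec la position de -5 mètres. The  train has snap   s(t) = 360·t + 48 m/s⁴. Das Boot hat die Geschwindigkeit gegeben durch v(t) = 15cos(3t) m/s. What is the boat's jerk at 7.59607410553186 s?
We must differentiate our velocity equation v(t) = 15·cos(3·t) 2 times. Differentiating velocity, we get acceleration: a(t) = -45·sin(3·t). Differentiating acceleration, we get jerk: j(t) = -135·cos(3·t). We have jerk j(t) = -135·cos(3·t). Substituting t = 7.59607410553186: j(7.59607410553186) = 94.3383905266048.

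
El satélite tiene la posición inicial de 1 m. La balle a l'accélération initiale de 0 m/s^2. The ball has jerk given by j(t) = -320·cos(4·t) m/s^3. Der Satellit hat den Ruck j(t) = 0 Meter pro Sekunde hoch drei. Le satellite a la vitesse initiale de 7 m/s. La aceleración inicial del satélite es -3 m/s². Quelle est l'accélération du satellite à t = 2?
Nous devons trouver l'intégrale de notre équation du jerk j(t) = 0 1 fois. En prenant ∫j(t)dt et en appliquant a(0) = -3, nous trouvons a(t) = -3. Nous avons l'accélération a(t) = -3. En substituant t = 2: a(2) = -3.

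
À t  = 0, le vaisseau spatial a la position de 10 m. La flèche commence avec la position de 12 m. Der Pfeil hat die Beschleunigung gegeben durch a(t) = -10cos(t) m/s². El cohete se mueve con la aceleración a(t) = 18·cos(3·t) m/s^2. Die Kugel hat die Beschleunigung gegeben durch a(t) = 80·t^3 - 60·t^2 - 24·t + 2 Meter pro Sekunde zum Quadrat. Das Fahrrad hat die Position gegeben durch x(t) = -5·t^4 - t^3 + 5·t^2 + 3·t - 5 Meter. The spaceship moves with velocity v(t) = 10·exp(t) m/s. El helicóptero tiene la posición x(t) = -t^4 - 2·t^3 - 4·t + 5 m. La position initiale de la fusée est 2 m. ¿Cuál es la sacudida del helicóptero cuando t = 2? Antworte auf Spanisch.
Partiendo de la posición x(t) = -t^4 - 2·t^3 - 4·t + 5, tomamos 3 derivadas. Derivando la posición, obtenemos la velocidad: v(t) = -4·t^3 - 6·t^2 - 4. La derivada de la velocidad da la aceleración: a(t) = -12·t^2 - 12·t. Derivando la aceleración, obtenemos la sacudida: j(t) = -24·t - 12. Tenemos la sacudida j(t) = -24·t - 12. Sustituyendo t = 2: j(2) = -60.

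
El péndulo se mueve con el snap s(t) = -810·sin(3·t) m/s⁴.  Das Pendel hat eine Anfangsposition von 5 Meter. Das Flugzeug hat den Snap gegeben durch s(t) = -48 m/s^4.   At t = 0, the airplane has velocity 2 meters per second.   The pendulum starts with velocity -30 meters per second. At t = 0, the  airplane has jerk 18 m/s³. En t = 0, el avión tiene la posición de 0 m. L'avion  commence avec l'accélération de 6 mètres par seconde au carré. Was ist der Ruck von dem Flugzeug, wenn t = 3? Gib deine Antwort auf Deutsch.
Wir müssen unsere Gleichung für den Snap s(t) = -48 1-mal integrieren. Durch Integration von dem Snap und Verwendung der Anfangsbedingung j(0) = 18, erhalten wir j(t) = 18 - 48·t. Mit j(t) = 18 - 48·t und Einsetzen von t = 3, finden wir j = -126.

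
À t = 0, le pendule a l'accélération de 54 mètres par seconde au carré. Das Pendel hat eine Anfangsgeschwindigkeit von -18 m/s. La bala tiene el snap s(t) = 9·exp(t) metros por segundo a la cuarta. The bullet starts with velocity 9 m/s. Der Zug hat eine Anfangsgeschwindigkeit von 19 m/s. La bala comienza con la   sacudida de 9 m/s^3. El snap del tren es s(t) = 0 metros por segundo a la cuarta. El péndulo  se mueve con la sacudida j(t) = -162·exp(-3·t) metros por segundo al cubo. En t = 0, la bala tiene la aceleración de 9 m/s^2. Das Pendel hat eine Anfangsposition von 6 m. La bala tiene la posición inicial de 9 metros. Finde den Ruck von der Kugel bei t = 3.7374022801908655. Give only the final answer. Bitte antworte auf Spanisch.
En t = 3.7374022801908655, j = 377.898959707595.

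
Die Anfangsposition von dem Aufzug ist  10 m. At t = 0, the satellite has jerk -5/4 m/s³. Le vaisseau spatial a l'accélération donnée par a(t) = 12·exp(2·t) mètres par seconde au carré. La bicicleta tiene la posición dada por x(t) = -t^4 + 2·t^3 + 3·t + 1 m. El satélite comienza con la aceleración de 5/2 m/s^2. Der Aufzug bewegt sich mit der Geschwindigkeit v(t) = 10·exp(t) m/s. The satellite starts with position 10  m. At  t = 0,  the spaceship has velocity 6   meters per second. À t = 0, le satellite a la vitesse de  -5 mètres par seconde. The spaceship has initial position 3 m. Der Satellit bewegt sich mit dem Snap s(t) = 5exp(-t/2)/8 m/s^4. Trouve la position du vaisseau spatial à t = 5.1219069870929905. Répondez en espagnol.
Necesitamos integrar nuestra ecuación de la aceleración a(t) = 12·exp(2·t) 2 veces. Tomando ∫a(t)dt y aplicando v(0) = 6, encontramos v(t) = 6·exp(2·t). Integrando la velocidad y usando la condición inicial x(0) = 3, obtenemos x(t) = 3·exp(2·t). Usando x(t) = 3·exp(2·t) y sustituyendo t = 5.1219069870929905, encontramos x = 84324.3762438935.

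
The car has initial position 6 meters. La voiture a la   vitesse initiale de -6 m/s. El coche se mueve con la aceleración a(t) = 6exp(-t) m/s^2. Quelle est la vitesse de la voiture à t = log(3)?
Nous devons trouver la primitive de notre équation de l'accélération a(t) = 6·exp(-t) 1 fois. En prenant ∫a(t)dt et en appliquant v(0) = -6, nous trouvons v(t) = -6·exp(-t). De l'équation de la vitesse v(t) = -6·exp(-t), nous substituons t = log(3) pour obtenir v = -2.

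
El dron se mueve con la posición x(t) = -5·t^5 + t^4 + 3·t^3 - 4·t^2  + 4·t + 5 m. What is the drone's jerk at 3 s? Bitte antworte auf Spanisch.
Debemos derivar nuestra ecuación de la posición x(t) = -5·t^5 + t^4 + 3·t^3 - 4·t^2 + 4·t + 5 3 veces. Tomando d/dt de x(t), encontramos v(t) = -25·t^4 + 4·t^3 + 9·t^2 - 8·t + 4. Derivando la velocidad, obtenemos la aceleración: a(t) = -100·t^3 + 12·t^2 + 18·t - 8. La derivada de la aceleración da la sacudida: j(t) = -300·t^2 + 24·t + 18. De la ecuación de la sacudida j(t) = -300·t^2 + 24·t + 18, sustituimos t = 3 para obtener j = -2610.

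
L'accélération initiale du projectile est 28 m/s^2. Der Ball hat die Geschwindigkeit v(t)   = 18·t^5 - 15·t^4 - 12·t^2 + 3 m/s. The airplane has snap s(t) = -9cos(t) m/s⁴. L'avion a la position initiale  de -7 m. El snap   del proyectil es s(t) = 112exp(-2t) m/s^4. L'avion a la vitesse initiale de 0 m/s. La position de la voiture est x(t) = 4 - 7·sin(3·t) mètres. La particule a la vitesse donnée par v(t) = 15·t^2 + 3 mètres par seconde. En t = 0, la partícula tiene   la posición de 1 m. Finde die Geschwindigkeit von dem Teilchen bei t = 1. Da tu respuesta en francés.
En utilisant v(t) = 15·t^2 + 3 et en substituant t = 1, nous trouvons v = 18.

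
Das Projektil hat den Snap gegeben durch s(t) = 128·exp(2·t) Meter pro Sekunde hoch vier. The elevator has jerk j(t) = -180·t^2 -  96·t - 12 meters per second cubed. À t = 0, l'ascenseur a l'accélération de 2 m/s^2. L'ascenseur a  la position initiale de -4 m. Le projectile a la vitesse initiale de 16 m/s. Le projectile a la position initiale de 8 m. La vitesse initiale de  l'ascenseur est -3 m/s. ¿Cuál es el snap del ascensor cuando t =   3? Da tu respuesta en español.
Partiendo de la sacudida j(t) = -180·t^2 - 96·t - 12, tomamos 1 derivada. Derivando la sacudida, obtenemos el snap: s(t) = -360·t - 96. De la ecuación del snap s(t) = -360·t - 96, sustituimos t = 3 para obtener s = -1176.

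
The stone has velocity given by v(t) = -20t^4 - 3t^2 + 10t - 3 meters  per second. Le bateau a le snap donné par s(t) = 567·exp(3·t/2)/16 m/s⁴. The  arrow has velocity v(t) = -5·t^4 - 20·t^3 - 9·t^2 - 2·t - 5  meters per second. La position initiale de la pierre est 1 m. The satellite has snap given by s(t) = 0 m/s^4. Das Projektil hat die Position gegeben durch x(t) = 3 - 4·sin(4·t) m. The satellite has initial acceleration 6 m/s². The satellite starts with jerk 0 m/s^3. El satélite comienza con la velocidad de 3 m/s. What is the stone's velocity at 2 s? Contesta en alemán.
Wir haben die Geschwindigkeit v(t) = -20·t^4 - 3·t^2 + 10·t - 3. Durch Einsetzen von t = 2: v(2) = -315.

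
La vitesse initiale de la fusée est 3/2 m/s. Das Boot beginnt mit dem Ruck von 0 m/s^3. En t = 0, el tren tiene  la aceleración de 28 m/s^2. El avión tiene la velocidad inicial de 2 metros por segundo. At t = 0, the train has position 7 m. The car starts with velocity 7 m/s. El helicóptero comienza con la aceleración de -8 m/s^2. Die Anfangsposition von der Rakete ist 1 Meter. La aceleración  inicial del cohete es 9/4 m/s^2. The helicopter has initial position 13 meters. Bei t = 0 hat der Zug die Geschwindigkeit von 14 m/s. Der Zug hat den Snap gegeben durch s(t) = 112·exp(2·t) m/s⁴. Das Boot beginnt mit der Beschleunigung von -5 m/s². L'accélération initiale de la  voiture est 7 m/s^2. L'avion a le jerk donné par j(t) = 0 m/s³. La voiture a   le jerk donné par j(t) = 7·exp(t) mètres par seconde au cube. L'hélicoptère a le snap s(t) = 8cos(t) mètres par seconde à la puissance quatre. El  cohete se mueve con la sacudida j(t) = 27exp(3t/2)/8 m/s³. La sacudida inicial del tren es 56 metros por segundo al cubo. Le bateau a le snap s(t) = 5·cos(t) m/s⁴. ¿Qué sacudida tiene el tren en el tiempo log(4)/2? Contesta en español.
Necesitamos integrar nuestra ecuación del snap s(t) = 112·exp(2·t) 1 vez. La antiderivada del snap es la sacudida. Usando j(0) = 56, obtenemos j(t) = 56·exp(2·t). Usando j(t) = 56·exp(2·t) y sustituyendo t = log(4)/2, encontramos j = 224.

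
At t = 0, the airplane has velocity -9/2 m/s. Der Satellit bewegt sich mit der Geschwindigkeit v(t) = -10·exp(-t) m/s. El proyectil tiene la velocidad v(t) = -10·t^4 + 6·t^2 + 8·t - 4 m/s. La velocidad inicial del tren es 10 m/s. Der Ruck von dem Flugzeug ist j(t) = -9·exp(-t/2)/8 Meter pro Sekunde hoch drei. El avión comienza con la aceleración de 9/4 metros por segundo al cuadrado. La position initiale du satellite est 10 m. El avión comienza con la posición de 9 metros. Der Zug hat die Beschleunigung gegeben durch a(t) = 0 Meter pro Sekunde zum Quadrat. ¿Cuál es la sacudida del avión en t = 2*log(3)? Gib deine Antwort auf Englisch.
From the given jerk equation j(t) = -9·exp(-t/2)/8, we substitute t = 2*log(3) to get j = -3/8.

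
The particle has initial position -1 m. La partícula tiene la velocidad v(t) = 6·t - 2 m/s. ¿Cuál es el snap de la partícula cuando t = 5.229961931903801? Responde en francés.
En partant de la vitesse v(t) = 6·t - 2, nous prenons 3 dérivées. En prenant d/dt de v(t), nous trouvons a(t) = 6. En prenant d/dt de a(t), nous trouvons j(t) = 0. La dérivée du jerk donne le snap: s(t) = 0. De l'équation du snap s(t) = 0, nous substituons t = 5.229961931903801 pour obtenir s = 0.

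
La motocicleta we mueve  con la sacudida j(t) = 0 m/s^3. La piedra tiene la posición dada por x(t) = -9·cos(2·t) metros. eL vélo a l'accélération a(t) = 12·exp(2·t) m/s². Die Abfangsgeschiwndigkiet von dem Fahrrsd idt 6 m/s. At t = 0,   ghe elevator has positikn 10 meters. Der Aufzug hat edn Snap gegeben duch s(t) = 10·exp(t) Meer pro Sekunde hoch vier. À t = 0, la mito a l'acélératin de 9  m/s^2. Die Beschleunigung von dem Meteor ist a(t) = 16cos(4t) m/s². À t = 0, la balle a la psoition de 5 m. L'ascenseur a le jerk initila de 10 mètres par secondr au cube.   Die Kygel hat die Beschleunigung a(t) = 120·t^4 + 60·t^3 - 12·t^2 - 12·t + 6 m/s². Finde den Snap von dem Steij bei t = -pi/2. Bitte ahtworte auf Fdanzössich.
En partant de la position x(t) = -9·cos(2·t), nous prenons 4 dérivées. En dérivant la position, nous obtenons la vitesse: v(t) = 18·sin(2·t). En prenant d/dt de v(t), nous trouvons a(t) = 36·cos(2·t). La dérivée de l'accélération donne le jerk: j(t) = -72·sin(2·t). La dérivée du jerk donne le snap: s(t) = -144·cos(2·t). Nous avons le snap s(t) = -144·cos(2·t). En substituant t = -pi/2: s(-pi/2) = 144.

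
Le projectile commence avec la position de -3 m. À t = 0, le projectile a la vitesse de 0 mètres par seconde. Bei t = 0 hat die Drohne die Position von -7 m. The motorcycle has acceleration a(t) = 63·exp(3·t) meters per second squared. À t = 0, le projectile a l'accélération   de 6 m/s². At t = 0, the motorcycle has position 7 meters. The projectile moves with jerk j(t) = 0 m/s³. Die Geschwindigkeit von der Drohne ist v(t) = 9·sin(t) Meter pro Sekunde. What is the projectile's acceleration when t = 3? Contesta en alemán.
Um dies zu lösen, müssen wir 1 Integral unserer Gleichung für den Ruck j(t) = 0 finden. Die Stammfunktion von dem Ruck, mit a(0) = 6, ergibt die Beschleunigung: a(t) = 6. Aus der Gleichung für die Beschleunigung a(t) = 6, setzen wir t = 3 ein und erhalten a = 6.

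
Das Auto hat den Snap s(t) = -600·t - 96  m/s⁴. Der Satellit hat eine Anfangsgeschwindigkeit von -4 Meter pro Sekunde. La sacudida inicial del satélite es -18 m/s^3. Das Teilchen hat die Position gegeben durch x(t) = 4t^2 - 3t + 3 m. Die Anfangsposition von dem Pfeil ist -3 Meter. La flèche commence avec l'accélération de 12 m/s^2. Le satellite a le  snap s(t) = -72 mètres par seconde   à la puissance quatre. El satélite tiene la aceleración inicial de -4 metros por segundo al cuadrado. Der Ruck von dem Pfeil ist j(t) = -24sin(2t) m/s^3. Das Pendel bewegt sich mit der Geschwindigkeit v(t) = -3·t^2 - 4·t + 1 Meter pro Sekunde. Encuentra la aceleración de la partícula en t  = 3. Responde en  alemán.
Ausgehend von der Position x(t) = 4·t^2 - 3·t + 3, nehmen wir 2 Ableitungen. Durch Ableiten von der Position erhalten wir die Geschwindigkeit: v(t) = 8·t - 3. Die Ableitung von der Geschwindigkeit ergibt die Beschleunigung: a(t) = 8. Mit a(t) = 8 und Einsetzen von t = 3, finden wir a = 8.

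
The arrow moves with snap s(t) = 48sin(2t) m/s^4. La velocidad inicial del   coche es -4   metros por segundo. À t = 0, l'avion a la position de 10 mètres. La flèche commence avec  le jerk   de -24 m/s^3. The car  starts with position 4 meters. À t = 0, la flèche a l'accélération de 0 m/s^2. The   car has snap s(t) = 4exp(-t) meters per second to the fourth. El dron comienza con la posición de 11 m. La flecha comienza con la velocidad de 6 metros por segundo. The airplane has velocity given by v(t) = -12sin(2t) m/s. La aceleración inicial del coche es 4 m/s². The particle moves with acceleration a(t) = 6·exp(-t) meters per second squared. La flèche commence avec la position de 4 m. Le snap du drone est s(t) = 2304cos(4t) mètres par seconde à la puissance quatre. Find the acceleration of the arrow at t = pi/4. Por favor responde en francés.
Nous devons trouver l'intégrale de notre équation du snap s(t) = 48·sin(2·t) 2 fois. En prenant ∫s(t)dt et en appliquant j(0) = -24, nous trouvons j(t) = -24·cos(2·t). En prenant ∫j(t)dt et en appliquant a(0) = 0, nous trouvons a(t) = -12·sin(2·t). De l'équation de l'accélération a(t) = -12·sin(2·t), nous substituons t = pi/4 pour obtenir a = -12.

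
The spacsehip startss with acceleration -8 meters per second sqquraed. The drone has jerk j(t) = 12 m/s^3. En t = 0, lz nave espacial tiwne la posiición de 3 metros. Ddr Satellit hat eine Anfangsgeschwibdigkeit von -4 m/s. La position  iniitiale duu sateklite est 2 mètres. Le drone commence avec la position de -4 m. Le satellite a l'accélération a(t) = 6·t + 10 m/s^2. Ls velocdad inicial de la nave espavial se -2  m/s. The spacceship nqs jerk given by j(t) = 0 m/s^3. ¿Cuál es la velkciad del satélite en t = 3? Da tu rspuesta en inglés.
We must find the antiderivative of our acceleration equation a(t) = 6·t + 10 1 time. The antiderivative of acceleration, with v(0) = -4, gives velocity: v(t) = 3·t^2 + 10·t - 4. From the given velocity equation v(t) = 3·t^2 + 10·t - 4, we substitute t = 3 to get v = 53.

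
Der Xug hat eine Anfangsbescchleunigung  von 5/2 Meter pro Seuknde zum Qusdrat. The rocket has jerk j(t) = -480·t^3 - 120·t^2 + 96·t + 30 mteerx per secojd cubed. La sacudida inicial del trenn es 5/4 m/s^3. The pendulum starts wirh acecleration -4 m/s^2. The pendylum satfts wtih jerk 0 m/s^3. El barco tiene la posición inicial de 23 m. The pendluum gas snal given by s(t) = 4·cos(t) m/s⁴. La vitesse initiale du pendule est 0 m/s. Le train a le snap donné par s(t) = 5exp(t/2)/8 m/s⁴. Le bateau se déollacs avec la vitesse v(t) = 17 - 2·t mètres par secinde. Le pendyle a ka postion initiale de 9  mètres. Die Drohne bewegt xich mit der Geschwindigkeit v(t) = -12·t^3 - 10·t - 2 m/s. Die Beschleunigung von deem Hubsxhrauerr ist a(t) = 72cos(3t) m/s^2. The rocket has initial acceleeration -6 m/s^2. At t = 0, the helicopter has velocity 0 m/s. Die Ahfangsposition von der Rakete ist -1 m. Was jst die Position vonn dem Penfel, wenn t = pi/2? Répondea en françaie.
En partant du snap s(t) = 4·cos(t), nous prenons 4 primitives. La primitive du snap, avec j(0) = 0, donne le jerk: j(t) = 4·sin(t). En prenant ∫j(t)dt et en appliquant a(0) = -4, nous trouvons a(t) = -4·cos(t). La primitive de l'accélération est la vitesse. En utilisant v(0) = 0, nous obtenons v(t) = -4·sin(t). L'intégrale de la vitesse est la position. En utilisant x(0) = 9, nous obtenons x(t) = 4·cos(t) + 5. Nous avons la position x(t) = 4·cos(t) + 5. En substituant t = pi/2: x(pi/2) = 5.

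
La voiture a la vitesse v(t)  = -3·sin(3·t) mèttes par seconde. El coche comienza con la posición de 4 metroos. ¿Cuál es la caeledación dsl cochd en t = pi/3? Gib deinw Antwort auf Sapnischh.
Para resolver esto, necesitamos tomar 1 derivada de nuestra ecuación de la velocidad v(t) = -3·sin(3·t). La derivada de la velocidad da la aceleración: a(t) = -9·cos(3·t). De la ecuación de la aceleración a(t) = -9·cos(3·t), sustituimos t = pi/3 para obtener a = 9.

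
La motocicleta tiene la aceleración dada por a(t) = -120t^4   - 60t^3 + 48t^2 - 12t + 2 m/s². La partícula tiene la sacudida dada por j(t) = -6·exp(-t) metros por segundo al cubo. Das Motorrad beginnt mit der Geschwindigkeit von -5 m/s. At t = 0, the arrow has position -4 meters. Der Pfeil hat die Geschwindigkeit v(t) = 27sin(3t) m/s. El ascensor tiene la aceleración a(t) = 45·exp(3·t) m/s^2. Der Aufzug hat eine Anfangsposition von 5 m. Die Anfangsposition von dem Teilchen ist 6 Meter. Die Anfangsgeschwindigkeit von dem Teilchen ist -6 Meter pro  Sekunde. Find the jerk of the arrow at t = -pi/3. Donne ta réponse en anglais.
Starting from velocity v(t) = 27·sin(3·t), we take 2 derivatives. Taking d/dt of v(t), we find a(t) = 81·cos(3·t). Taking d/dt of a(t), we find j(t) = -243·sin(3·t). Using j(t) = -243·sin(3·t) and substituting t = -pi/3, we find j = 0.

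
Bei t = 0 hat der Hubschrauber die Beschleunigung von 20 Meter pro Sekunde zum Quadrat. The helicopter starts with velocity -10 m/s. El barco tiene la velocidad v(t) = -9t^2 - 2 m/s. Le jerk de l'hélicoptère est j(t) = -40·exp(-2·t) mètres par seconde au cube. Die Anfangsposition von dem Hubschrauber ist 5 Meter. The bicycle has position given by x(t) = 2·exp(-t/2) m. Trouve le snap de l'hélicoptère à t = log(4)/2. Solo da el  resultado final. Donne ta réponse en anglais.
The answer is 20.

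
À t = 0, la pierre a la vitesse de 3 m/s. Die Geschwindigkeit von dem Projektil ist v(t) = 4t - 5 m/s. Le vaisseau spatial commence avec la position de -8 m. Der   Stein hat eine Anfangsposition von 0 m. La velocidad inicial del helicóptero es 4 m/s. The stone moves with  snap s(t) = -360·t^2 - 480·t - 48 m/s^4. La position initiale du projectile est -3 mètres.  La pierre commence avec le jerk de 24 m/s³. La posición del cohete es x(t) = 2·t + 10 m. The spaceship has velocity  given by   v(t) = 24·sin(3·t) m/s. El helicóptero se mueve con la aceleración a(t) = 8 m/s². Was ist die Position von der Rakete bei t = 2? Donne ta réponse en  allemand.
Mit x(t) = 2·t + 10 und Einsetzen von t = 2, finden wir x = 14.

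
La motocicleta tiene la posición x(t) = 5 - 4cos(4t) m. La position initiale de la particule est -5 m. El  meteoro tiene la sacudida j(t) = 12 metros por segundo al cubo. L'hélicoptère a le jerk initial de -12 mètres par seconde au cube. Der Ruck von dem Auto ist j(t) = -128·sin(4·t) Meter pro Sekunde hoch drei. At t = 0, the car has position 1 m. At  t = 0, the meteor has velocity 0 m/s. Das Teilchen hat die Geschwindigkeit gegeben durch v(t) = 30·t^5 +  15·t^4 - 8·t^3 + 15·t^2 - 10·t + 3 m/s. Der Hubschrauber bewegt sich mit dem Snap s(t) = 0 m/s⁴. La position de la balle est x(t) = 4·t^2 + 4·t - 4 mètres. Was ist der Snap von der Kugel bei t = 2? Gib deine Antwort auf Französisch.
En partant de la position x(t) = 4·t^2 + 4·t - 4, nous prenons 4 dérivées. La dérivée de la position donne la vitesse: v(t) = 8·t + 4. En prenant d/dt de v(t), nous trouvons a(t) = 8. En dérivant l'accélération, nous obtenons le jerk: j(t) = 0. En dérivant le jerk, nous obtenons le snap: s(t) = 0. En utilisant s(t) = 0 et en substituant t = 2, nous trouvons s = 0.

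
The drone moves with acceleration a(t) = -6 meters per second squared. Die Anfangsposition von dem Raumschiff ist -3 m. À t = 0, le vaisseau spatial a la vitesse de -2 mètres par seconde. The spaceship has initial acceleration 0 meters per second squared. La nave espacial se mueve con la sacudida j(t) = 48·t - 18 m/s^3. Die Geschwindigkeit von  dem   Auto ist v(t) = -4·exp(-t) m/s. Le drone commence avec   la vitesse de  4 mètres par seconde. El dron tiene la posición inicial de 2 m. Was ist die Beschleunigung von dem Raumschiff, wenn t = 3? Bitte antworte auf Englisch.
We must find the antiderivative of our jerk equation j(t) = 48·t - 18 1 time. Integrating jerk and using the initial condition a(0) = 0, we get a(t) = 6·t·(4·t - 3). From the given acceleration equation a(t) = 6·t·(4·t - 3), we substitute t = 3 to get a = 162.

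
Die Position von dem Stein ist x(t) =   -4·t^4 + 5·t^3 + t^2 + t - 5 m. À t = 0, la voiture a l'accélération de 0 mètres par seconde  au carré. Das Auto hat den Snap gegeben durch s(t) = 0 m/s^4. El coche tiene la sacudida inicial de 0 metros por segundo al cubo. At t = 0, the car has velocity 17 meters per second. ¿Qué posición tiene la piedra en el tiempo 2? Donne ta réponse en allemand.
Mit x(t) = -4·t^4 + 5·t^3 + t^2 + t - 5 und Einsetzen von t = 2, finden wir x = -23.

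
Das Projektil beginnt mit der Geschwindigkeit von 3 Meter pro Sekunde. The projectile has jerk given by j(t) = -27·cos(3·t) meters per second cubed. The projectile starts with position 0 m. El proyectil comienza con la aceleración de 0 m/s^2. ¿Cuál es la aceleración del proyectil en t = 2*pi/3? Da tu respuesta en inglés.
We must find the integral of our jerk equation j(t) = -27·cos(3·t) 1 time. The antiderivative of jerk, with a(0) = 0, gives acceleration: a(t) = -9·sin(3·t). We have acceleration a(t) = -9·sin(3·t). Substituting t = 2*pi/3: a(2*pi/3) = 0.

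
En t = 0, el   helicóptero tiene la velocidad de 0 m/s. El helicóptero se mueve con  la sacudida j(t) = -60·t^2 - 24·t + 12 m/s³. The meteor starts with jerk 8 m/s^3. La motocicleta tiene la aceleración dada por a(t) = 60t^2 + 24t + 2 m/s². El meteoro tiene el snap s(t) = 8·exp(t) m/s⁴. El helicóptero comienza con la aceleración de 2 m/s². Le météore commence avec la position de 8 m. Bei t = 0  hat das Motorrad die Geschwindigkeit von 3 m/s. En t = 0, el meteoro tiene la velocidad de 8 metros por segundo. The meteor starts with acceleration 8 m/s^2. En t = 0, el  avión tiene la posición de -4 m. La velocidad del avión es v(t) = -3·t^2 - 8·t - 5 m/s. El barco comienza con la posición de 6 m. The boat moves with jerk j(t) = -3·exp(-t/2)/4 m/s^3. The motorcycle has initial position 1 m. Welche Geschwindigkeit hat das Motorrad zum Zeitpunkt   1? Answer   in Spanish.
Partiendo de la aceleración a(t) = 60·t^2 + 24·t + 2, tomamos 1 integral. La integral de la aceleración es la velocidad. Usando v(0) = 3, obtenemos v(t) = 20·t^3 + 12·t^2 + 2·t + 3. De la ecuación de la velocidad v(t) = 20·t^3 + 12·t^2 + 2·t + 3, sustituimos t = 1 para obtener v = 37.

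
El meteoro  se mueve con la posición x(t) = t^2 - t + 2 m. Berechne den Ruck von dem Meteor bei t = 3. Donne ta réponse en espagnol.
Para resolver esto, necesitamos tomar 3 derivadas de nuestra ecuación de la posición x(t) = t^2 - t + 2. La derivada de la posición da la velocidad: v(t) = 2·t - 1. Derivando la velocidad, obtenemos la aceleración: a(t) = 2. La derivada de la aceleración da la sacudida: j(t) = 0. Usando j(t) = 0 y sustituyendo t = 3, encontramos j = 0.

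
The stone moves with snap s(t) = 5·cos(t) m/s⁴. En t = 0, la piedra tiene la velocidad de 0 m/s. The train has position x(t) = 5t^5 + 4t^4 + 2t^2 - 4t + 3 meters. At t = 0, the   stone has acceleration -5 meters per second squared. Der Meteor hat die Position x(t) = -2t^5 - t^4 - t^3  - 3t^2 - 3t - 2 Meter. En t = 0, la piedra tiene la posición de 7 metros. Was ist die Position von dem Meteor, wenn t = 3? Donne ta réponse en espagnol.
De la ecuación de la posición x(t) = -2·t^5 - t^4 - t^3 - 3·t^2 - 3·t - 2, sustituimos t = 3 para obtener x = -632.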